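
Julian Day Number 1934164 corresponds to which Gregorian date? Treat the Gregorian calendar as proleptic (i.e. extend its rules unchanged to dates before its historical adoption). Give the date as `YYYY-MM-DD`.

0583-06-17

JDN 2451545 is 1 Jan 2000; 1934164 is −517381 days from there.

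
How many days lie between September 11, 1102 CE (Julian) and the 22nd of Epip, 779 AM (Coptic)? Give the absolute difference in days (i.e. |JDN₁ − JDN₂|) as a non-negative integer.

JDN of the first date = 2123817.
JDN of the second date = 2109515.
|2109515 − 2123817| = 14302.

14302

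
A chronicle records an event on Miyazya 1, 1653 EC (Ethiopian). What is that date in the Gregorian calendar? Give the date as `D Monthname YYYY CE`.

Julian Day Number of the source date = 2327824.
Converting JDN 2327824 to the Gregorian calendar gives 6 April 1661 CE.

6 April 1661 CE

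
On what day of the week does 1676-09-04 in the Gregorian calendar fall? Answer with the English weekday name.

Friday

2333454 ≡ 4 (mod 7); counting from Monday = 0 gives Friday.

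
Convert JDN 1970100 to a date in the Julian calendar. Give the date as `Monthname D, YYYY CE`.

November 3, 681 CE

JDN 1970100 is 6 November 681 in the proleptic Gregorian calendar.
In the Julian calendar that day is November 3, 681 CE.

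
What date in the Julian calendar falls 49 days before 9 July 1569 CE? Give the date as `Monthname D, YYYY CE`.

Counting 49 days back from JDN 2294325 reaches JDN 2294276, which is May 21, 1569 CE.

May 21, 1569 CE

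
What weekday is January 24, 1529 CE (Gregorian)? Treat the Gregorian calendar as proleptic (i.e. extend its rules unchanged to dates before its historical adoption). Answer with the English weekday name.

2279539 ≡ 3 (mod 7); counting from Monday = 0 gives Thursday.

Thursday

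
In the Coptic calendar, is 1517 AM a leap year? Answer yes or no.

1517 mod 4 = 1; in the Coptic calendar a year is leap when year mod 4 = 3, so it is a common year.

no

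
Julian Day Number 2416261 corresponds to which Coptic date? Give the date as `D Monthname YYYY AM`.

18 Pashons 1619 AM

JDN 2416261 is 26 May 1903 in the Gregorian calendar.
In the Coptic calendar that day is 18 Pashons 1619 AM.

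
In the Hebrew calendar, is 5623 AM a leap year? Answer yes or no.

Hebrew year 5623 is year 18 of its 19-year Metonic cycle; leap years are at positions 3, 6, 8, 11, 14, 17, 19, so it is a common year (12 months).

no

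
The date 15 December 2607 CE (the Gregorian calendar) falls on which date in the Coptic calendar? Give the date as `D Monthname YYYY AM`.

30 Hathor 2324 AM

Julian Day Number of the source date = 2673595.
Converting JDN 2673595 to the Coptic calendar gives 30 Hathor 2324 AM.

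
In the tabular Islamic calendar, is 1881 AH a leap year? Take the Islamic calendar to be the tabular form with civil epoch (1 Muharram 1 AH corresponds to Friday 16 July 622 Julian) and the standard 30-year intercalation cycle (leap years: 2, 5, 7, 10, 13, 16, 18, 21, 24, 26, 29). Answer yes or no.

Year 1881 AH is year 21 of its 30-year cycle; leap positions are 2, 5, 7, 10, 13, 16, 18, 21, 24, 26, 29, so it is a leap year (355 days).

yes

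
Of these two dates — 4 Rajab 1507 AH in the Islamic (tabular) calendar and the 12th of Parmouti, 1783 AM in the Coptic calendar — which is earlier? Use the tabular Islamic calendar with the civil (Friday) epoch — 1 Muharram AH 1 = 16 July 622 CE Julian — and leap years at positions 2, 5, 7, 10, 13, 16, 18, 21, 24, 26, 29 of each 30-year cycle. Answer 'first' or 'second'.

The two dates have Julian Day Numbers 2482296 and 2476126 respectively.
Since 2476126 < 2482296, the second date comes first.

second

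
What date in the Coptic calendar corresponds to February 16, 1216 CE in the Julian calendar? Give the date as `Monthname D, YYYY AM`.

The source date corresponds to 23 February 1216 in the proleptic Gregorian calendar (JDN 2165248).
That day falls on 21 Meshir 932 AM in the Coptic calendar.

Meshir 21, 932 AM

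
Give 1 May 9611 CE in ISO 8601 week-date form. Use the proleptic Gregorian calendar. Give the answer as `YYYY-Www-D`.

The weekday is Sunday (ISO weekday 7).
That Sunday belongs to ISO week 17 of ISO year 9611.

9611-W17-7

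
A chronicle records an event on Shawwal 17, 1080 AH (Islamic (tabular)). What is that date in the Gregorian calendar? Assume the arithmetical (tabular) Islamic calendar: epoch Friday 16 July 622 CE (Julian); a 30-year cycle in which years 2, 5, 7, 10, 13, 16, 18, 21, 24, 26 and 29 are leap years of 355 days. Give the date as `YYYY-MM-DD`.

Julian Day Number of the source date = 2331084.
Converting JDN 2331084 to the Gregorian calendar gives 10 March 1670 CE.

1670-03-10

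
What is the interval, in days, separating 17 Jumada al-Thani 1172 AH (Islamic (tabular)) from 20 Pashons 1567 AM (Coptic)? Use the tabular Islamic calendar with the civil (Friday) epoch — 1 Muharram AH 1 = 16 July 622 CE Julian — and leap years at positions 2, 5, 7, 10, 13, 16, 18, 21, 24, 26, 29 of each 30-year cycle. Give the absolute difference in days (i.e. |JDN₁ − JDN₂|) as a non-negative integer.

First date → JDN 2363567; second date → JDN 2397270.
The interval is |2363567 − 2397270| = 33703 days.

33703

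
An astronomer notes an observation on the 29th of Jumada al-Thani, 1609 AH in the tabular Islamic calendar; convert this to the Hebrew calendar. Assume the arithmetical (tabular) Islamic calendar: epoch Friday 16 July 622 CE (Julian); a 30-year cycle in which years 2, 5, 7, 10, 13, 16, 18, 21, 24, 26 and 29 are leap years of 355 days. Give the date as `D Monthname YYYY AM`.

The source date corresponds to 23 February 2183 in the Gregorian calendar (JDN 2518438).
That day falls on 30 Shevat 5943 AM in the Hebrew calendar.

30 Shevat 5943 AM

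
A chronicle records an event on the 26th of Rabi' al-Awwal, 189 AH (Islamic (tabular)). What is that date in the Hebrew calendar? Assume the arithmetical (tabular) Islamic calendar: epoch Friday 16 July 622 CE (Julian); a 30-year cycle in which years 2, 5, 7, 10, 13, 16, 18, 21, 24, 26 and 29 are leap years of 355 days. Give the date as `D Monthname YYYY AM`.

26 Adar 4565 AM

Both dates share Julian Day Number 2015145; in the Hebrew calendar that is 26 Adar 4565 AM.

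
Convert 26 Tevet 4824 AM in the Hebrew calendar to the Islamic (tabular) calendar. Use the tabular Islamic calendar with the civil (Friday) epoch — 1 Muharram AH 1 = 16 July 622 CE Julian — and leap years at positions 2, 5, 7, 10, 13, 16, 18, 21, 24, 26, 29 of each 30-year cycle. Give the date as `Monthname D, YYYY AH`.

Julian Day Number of the source date = 2109671.
Converting JDN 2109671 to the tabular Islamic calendar gives 25 Dhu al-Hijjah 455 AH.

Dhu al-Hijjah 25, 455 AH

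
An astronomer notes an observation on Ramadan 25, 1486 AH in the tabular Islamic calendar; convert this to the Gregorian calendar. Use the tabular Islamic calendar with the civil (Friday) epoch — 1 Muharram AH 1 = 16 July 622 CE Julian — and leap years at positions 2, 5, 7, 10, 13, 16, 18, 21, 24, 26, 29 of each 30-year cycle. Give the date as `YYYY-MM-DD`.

2064-01-14

Both dates share Julian Day Number 2474934; in the Gregorian calendar that is 14 January 2064 CE.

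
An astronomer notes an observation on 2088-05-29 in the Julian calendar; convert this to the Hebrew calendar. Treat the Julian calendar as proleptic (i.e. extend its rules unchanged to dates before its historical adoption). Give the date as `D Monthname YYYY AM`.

22 Sivan 5848 AM

Both dates share Julian Day Number 2483849; in the Hebrew calendar that is 22 Sivan 5848 AM.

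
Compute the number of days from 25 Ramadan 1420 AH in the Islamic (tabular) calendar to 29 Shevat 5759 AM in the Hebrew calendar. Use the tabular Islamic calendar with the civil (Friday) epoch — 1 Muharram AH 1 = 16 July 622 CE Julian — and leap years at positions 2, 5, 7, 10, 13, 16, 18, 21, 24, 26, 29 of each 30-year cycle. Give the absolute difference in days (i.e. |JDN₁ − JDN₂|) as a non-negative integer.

First date → JDN 2451546; second date → JDN 2451225.
The interval is |2451546 − 2451225| = 321 days.

321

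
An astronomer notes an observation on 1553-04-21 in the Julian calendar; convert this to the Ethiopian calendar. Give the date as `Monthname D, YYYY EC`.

Miyazya 26, 1545 EC

Both dates share Julian Day Number 2288402; in the Ethiopian calendar that is 26 Miyazya 1545 EC.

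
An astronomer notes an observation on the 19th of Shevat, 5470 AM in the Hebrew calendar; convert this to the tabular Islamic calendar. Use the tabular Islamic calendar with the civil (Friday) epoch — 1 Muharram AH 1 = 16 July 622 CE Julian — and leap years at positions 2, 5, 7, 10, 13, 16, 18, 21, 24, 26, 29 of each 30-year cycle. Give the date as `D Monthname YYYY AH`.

Both dates share Julian Day Number 2345644; in the tabular Islamic calendar that is 19 Dhu al-Qa'dah 1121 AH.

19 Dhu al-Qa'dah 1121 AH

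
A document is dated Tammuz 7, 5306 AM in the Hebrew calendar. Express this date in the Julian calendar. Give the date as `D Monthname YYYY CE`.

7 June 1546 CE

Both dates share Julian Day Number 2285892; in the Julian calendar that is 7 June 1546 CE.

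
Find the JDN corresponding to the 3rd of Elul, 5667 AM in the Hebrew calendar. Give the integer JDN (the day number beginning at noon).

2417801

In the Gregorian calendar the same day is 13 August 1907.
JDN 2400001 is 17 November 1858 CE (Gregorian), MJD 0; the target day is +17800 days from there, so JDN = 2417801.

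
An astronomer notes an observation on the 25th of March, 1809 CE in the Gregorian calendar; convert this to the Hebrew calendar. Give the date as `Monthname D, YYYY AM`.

Nisan 8, 5569 AM

Both dates share Julian Day Number 2381867; in the Hebrew calendar that is 8 Nisan 5569 AM.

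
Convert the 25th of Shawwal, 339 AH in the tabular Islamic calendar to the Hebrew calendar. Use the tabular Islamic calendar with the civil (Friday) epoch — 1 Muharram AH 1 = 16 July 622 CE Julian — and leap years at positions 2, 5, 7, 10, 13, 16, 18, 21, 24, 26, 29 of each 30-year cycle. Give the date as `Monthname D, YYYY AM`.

Nisan 27, 4711 AM

Julian Day Number of the source date = 2068506.
Converting JDN 2068506 to the Hebrew calendar gives 27 Nisan 4711 AM.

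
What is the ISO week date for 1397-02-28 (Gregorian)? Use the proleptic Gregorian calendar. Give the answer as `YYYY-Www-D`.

The weekday is Tuesday (ISO weekday 2).
That Tuesday belongs to ISO week 9 of ISO year 1397.

1397-W09-2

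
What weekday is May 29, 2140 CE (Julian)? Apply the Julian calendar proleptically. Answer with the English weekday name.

Equivalently 12 June 2140 Gregorian, JDN 2502842.
2502842 ≡ 6 (mod 7); counting from Monday = 0 gives Sunday.

Sunday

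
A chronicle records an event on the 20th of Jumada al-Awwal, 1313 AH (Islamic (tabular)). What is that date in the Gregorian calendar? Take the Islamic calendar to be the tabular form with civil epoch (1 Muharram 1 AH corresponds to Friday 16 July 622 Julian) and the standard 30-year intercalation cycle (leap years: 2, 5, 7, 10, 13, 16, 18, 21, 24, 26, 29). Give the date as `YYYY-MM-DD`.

Julian Day Number of the source date = 2413506.
Converting JDN 2413506 to the Gregorian calendar gives 8 November 1895 CE.

1895-11-08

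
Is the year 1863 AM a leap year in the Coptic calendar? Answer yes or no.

yes

1863 mod 4 = 3; in the Coptic calendar a year is leap when year mod 4 = 3, so it is a leap year.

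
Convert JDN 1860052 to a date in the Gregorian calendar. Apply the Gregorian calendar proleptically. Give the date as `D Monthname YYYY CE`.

Counting from JDN 2299161 = 15 Oct 1582 gives an offset of -439109 days.

19 July 380 CE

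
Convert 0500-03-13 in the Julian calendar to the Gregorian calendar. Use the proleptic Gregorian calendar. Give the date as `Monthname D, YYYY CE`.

The Julian–Gregorian offset here is 2 days (Julian trailing).
13 March 500 Julian + 2 days → 15 March 500 Gregorian.

March 15, 500 CE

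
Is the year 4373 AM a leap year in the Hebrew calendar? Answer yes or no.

Hebrew year 4373 is year 3 of its 19-year Metonic cycle; leap years are at positions 3, 6, 8, 11, 14, 17, 19, so it is a leap year (13 months).

yes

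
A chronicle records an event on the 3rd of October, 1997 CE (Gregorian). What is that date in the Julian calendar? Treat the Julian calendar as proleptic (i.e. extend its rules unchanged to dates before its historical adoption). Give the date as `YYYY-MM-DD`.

At this point the Julian calendar is 13 days behind the Gregorian.
3 October 1997 Gregorian − 13 days → 20 September 1997 Julian.

1997-09-20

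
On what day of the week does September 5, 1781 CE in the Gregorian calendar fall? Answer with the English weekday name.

Since JDN mod 7 = 2 (0 = Monday), the day is Wednesday.

Wednesday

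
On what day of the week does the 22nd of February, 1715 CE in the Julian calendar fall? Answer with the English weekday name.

In the Gregorian calendar this is 5 March 1715 (JDN 2347514).
2347514 ≡ 1 (mod 7); counting from Monday = 0 gives Tuesday.

Tuesday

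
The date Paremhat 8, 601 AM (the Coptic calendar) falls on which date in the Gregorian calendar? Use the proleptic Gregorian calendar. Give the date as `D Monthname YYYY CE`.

8 March 885 CE

Both dates share Julian Day Number 2044367; in the Gregorian calendar that is 8 March 885 CE.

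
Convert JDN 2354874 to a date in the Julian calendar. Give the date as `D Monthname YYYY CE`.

18 April 1735 CE

The Gregorian equivalent of JDN 2354874 is 29 April 1735.
In the Julian calendar that day is 18 April 1735 CE.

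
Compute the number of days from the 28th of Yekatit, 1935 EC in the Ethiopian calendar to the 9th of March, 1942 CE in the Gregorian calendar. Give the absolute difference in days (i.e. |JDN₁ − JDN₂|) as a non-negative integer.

JDN of the first date = 2430791.
JDN of the second date = 2430428.
|2430428 − 2430791| = 363.

363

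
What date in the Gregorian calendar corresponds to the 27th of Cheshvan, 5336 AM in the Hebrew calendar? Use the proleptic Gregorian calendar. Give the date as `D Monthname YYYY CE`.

Both dates share Julian Day Number 2296630; in the Gregorian calendar that is 10 November 1575 CE.

10 November 1575 CE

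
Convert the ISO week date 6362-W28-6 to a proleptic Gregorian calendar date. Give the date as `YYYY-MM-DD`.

ISO week 1 of 6362 is the week containing the first Thursday of 6362.
Week 28, day 6 (Saturday) lands on 6362-07-14.

6362-07-14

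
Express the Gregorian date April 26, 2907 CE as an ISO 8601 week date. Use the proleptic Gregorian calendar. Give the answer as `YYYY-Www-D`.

The weekday is Tuesday (ISO weekday 2).
That Tuesday belongs to ISO week 17 of ISO year 2907.

2907-W17-2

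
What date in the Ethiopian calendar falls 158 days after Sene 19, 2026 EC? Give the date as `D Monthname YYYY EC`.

The starting date is JDN 2464140; 2464140 + 158 = 2464298.
JDN 2464298 corresponds to 22 Hidar 2027 EC.

22 Hidar 2027 EC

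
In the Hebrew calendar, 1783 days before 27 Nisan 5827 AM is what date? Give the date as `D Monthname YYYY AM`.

The starting date is JDN 2476118; 2476118 − 1783 = 2474335.
JDN 2474335 corresponds to 15 Iyar 5822 AM.

15 Iyar 5822 AM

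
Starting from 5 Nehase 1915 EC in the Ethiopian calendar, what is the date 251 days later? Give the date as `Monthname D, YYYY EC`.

The starting date is JDN 2423643; 2423643 + 251 = 2423894.
JDN 2423894 corresponds to Miyazya 10, 1916 EC.

Miyazya 10, 1916 EC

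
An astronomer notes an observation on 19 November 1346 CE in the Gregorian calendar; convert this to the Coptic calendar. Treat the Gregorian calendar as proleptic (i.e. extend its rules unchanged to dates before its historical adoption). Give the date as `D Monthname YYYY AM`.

Julian Day Number of the source date = 2212999.
Converting JDN 2212999 to the Coptic calendar gives 15 Hathor 1063 AM.

15 Hathor 1063 AM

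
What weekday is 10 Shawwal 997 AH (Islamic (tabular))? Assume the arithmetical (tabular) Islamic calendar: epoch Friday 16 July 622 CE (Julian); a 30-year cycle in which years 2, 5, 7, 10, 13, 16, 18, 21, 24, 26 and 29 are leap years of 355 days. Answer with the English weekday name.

Tuesday

Equivalently 22 August 1589 Gregorian, JDN 2301664.
2301664 ≡ 1 (mod 7); counting from Monday = 0 gives Tuesday.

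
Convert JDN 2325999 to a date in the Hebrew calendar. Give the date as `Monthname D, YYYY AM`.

The Gregorian equivalent of JDN 2325999 is 7 April 1656.
In the Hebrew calendar that day is Nisan 13, 5416 AM.

Nisan 13, 5416 AM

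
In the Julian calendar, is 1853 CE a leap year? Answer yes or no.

1853 mod 4 = 1, so it is a common year in the Julian calendar.

no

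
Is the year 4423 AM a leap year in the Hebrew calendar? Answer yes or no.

Hebrew year 4423 is year 15 of its 19-year Metonic cycle; leap years are at positions 3, 6, 8, 11, 14, 17, 19, so it is a common year (12 months).

no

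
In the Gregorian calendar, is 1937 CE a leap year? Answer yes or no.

no

1937 is not divisible by 4, so it is a common year.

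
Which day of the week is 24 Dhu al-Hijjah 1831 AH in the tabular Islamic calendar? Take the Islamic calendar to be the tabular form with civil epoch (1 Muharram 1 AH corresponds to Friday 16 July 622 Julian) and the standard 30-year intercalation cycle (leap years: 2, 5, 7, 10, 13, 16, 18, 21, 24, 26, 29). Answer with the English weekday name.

Equivalently 3 January 2399 Gregorian, JDN 2597279.
Since JDN mod 7 = 6 (0 = Monday), the day is Sunday.

Sunday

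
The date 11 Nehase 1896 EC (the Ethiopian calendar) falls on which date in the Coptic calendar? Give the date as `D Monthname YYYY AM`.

The source date corresponds to 17 August 1904 in the Gregorian calendar (JDN 2416710).
That day falls on 11 Mesori 1620 AM in the Coptic calendar.

11 Mesori 1620 AM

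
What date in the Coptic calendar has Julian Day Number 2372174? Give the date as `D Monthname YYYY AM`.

JDN 2372174 is 9 September 1782 in the Gregorian calendar.
In the Coptic calendar that day is 1 Thout 1499 AM.

1 Thout 1499 AM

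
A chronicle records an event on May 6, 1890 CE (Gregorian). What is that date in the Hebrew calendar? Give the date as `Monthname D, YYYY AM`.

Julian Day Number of the source date = 2411494.
Converting JDN 2411494 to the Hebrew calendar gives 16 Iyar 5650 AM.

Iyar 16, 5650 AM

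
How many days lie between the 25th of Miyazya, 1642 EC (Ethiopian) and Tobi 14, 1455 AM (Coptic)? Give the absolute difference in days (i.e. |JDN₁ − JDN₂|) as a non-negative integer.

JDN of the first date = 2323830.
JDN of the second date = 2356236.
|2356236 − 2323830| = 32406.

32406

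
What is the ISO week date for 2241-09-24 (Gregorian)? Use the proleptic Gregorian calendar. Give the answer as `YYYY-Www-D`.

The weekday is Friday (ISO weekday 5).
That Friday belongs to ISO week 38 of ISO year 2241.

2241-W38-5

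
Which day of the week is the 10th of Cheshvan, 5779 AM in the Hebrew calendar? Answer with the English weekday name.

Friday

This is JDN 2458411 (19 October 2018 Gregorian).
JDN 2458411 mod 7 = 4, and JDN 0 was a Monday, so this is a Friday.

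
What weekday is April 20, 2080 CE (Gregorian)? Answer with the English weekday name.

Saturday

JDN 2480875 mod 7 = 5, and JDN 0 was a Monday, so this is a Saturday.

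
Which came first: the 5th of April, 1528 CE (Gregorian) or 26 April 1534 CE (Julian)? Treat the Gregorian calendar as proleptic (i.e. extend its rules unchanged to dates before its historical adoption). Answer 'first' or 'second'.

first

First date → JDN 2279245; second date → JDN 2281467.
JDN 2279245 < JDN 2281467, so the first date is earlier.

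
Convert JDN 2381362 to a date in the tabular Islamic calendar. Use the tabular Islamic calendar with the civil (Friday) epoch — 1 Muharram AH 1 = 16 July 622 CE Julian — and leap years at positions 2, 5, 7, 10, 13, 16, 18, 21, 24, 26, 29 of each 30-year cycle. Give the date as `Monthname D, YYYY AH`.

Ramadan 5, 1222 AH

The Gregorian equivalent of JDN 2381362 is 6 November 1807.
In the tabular Islamic calendar that day is Ramadan 5, 1222 AH.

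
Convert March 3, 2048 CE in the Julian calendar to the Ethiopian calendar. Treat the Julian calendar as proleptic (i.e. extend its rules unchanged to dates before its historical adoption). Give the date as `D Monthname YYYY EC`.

Julian Day Number of the source date = 2469152.
Converting JDN 2469152 to the Ethiopian calendar gives 7 Megabit 2040 EC.

7 Megabit 2040 EC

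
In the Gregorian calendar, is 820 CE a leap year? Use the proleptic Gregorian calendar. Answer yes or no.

820 is divisible by 4 and not by 100, so it is a leap year.

yes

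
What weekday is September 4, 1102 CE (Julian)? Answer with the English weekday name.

Thursday

In the proleptic Gregorian calendar this is 11 September 1102 (JDN 2123810).
2123810 ≡ 3 (mod 7); counting from Monday = 0 gives Thursday.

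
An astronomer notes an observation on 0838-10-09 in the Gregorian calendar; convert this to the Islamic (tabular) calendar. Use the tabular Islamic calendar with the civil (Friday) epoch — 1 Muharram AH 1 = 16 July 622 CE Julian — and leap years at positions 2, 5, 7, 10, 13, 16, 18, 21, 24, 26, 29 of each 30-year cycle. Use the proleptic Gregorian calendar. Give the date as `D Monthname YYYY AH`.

Both dates share Julian Day Number 2027415; in the tabular Islamic calendar that is 12 Dhu al-Qa'dah 223 AH.

12 Dhu al-Qa'dah 223 AH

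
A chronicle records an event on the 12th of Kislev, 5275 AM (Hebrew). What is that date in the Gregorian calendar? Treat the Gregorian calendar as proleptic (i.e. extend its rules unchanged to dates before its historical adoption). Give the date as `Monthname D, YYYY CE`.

Julian Day Number of the source date = 2274380.
Converting JDN 2274380 to the Gregorian calendar gives 10 December 1514 CE.

December 10, 1514 CE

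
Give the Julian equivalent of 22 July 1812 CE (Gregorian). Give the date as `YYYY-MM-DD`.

At this point the Julian calendar is 12 days behind the Gregorian.
22 July 1812 Gregorian − 12 days → 10 July 1812 Julian.

1812-07-10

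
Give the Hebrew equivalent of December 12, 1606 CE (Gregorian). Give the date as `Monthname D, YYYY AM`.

Kislev 12, 5367 AM

Both dates share Julian Day Number 2307985; in the Hebrew calendar that is 12 Kislev 5367 AM.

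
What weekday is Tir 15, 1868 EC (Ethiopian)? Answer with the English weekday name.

This is JDN 2406277 (23 January 1876 Gregorian).
JDN 2406277 mod 7 = 6, and JDN 0 was a Monday, so this is a Sunday.

Sunday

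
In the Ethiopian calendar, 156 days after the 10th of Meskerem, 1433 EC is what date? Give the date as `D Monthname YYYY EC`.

16 Yekatit 1433 EC

Counting 156 days forward from JDN 2247268 reaches JDN 2247424, which is 16 Yekatit 1433 EC.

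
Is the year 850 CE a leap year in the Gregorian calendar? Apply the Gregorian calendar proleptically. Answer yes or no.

no

850 is not divisible by 4, so it is a common year.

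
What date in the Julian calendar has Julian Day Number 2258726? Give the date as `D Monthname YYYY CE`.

The proleptic Gregorian equivalent of JDN 2258726 is 30 January 1472.
In the Julian calendar that day is 21 January 1472 CE.

21 January 1472 CE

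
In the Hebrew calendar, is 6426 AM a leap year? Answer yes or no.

no

Hebrew year 6426 is year 4 of its 19-year Metonic cycle; leap years are at positions 3, 6, 8, 11, 14, 17, 19, so it is a common year (12 months).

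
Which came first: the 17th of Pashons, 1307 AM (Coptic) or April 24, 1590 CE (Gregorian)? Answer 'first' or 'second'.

Converting both to JDN: 2302302 vs 2301909; the smaller is the second.

second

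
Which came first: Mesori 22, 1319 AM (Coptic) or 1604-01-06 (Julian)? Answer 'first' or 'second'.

Converting both to JDN: 2306780 vs 2306924; the smaller is the first.

first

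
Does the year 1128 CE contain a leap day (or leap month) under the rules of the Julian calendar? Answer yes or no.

yes

1128 mod 4 = 0, so it is a leap year in the Julian calendar.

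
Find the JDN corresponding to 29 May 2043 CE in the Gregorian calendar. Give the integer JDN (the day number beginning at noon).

2467399

JDN 2451545 is 1 January 2000 CE (Gregorian); the target day is +15854 days from there, so JDN = 2467399.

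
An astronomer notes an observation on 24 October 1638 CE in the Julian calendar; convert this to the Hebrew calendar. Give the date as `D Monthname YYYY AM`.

26 Cheshvan 5399 AM

The source date corresponds to 3 November 1638 in the Gregorian calendar (JDN 2319634).
That day falls on 26 Cheshvan 5399 AM in the Hebrew calendar.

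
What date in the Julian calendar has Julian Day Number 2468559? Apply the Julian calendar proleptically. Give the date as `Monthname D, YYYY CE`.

July 19, 2046 CE

JDN 2468559 is 1 August 2046 in the Gregorian calendar.
In the Julian calendar that day is July 19, 2046 CE.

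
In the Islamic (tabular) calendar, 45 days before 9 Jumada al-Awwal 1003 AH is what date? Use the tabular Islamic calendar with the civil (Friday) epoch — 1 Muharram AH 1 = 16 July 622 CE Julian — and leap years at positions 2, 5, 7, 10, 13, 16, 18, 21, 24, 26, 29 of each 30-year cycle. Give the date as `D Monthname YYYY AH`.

The starting date is JDN 2303641; 2303641 − 45 = 2303596.
JDN 2303596 corresponds to 23 Rabi' al-Awwal 1003 AH.

23 Rabi' al-Awwal 1003 AH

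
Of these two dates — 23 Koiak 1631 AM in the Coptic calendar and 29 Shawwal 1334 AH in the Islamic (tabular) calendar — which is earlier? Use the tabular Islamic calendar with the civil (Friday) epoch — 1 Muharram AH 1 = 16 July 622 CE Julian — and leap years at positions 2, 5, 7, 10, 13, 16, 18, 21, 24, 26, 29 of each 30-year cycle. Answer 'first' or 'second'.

First date → JDN 2420499; second date → JDN 2421105.
JDN 2420499 < JDN 2421105, so the first date is earlier.

first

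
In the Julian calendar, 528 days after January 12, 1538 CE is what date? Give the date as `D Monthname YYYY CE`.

JDN of January 12, 1538 CE = 2282824.
2282824 + 528 = 2283352.
JDN 2283352 in the Julian calendar is 24 June 1539 CE.

24 June 1539 CE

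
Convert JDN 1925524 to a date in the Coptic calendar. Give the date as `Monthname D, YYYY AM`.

Paopi 21, 276 AM

JDN 1925524 is 21 October 559 in the proleptic Gregorian calendar.
In the Coptic calendar that day is Paopi 21, 276 AM.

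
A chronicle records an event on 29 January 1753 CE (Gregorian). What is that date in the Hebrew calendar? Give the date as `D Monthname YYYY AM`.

Julian Day Number of the source date = 2361359.
Converting JDN 2361359 to the Hebrew calendar gives 24 Shevat 5513 AM.

24 Shevat 5513 AM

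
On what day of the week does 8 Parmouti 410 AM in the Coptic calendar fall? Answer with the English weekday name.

Friday

This is JDN 1974634 (6 April 694 Gregorian).
1974634 ≡ 4 (mod 7); counting from Monday = 0 gives Friday.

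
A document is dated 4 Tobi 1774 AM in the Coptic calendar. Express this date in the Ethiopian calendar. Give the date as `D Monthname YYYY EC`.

Both dates share Julian Day Number 2472741; in the Ethiopian calendar that is 4 Tir 2050 EC.

4 Tir 2050 EC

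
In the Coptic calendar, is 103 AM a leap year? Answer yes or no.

yes

103 mod 4 = 3; in the Coptic calendar a year is leap when year mod 4 = 3, so it is a leap year.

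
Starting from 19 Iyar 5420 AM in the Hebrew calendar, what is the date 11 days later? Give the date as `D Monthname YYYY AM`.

Counting 11 days forward from JDN 2327483 reaches JDN 2327494, which is 1 Sivan 5420 AM.

1 Sivan 5420 AM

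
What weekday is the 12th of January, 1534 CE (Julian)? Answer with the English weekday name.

This is JDN 2281363 (22 January 1534 Gregorian).
JDN 2281363 mod 7 = 0, and JDN 0 was a Monday, so this is a Monday.

Monday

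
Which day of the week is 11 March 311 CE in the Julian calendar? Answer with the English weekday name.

This is JDN 1834720 (12 March 311 Gregorian).
JDN 1834720 mod 7 = 6, and JDN 0 was a Monday, so this is a Sunday.

Sunday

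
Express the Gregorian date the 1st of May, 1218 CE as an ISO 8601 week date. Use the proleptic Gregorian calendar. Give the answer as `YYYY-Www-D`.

The weekday is Tuesday (ISO weekday 2).
That Tuesday belongs to ISO week 18 of ISO year 1218.

1218-W18-2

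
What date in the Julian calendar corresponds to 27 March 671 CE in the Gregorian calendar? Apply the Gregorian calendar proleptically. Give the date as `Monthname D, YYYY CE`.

March 24, 671 CE

For dates in this range the Gregorian date is 3 days ahead of the Julian.
27 March 671 Gregorian − 3 days → 24 March 671 Julian.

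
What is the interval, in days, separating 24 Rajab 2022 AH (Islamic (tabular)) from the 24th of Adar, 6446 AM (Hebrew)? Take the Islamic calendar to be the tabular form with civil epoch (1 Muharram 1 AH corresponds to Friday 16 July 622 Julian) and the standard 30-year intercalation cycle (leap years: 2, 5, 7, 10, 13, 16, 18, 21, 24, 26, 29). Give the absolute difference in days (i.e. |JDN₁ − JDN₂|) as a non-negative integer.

37357

JDN of the first date = 2664815.
JDN of the second date = 2702172.
|2702172 − 2664815| = 37357.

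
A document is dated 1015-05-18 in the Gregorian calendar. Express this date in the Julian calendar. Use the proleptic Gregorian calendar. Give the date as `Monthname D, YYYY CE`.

For dates in this range the Gregorian date is 6 days ahead of the Julian.
18 May 1015 Gregorian − 6 days → 12 May 1015 Julian.

May 12, 1015 CE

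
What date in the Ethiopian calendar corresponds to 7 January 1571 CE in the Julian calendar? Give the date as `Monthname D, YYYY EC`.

Tir 12, 1563 EC

The source date corresponds to 17 January 1571 in the proleptic Gregorian calendar (JDN 2294872).
That day falls on 12 Tir 1563 EC in the Ethiopian calendar.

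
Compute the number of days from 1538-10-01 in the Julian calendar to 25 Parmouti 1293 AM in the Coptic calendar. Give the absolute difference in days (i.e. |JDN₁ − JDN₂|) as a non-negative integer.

14081

JDN of the first date = 2283086.
JDN of the second date = 2297167.
|2297167 − 2283086| = 14081.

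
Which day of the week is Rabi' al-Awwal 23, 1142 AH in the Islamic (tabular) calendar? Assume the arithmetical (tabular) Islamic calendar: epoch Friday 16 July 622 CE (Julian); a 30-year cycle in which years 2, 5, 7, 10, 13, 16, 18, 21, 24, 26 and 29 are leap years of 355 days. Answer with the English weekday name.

Sunday

This is JDN 2352853 (16 October 1729 Gregorian).
Since JDN mod 7 = 6 (0 = Monday), the day is Sunday.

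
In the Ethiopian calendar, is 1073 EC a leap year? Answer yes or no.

1073 mod 4 = 1; in the Ethiopian calendar a year is leap when year mod 4 = 3, so it is a common year.

no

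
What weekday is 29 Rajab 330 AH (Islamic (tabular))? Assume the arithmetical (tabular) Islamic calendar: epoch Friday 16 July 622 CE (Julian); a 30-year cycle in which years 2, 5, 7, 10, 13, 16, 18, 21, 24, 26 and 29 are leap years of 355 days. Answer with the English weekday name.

Tuesday

In the proleptic Gregorian calendar this is 24 April 942 (JDN 2065232).
JDN 2065232 mod 7 = 1, and JDN 0 was a Monday, so this is a Tuesday.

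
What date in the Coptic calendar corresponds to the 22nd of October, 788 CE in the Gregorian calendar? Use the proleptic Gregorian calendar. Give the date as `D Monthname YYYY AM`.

21 Paopi 505 AM

Julian Day Number of the source date = 2009166.
Converting JDN 2009166 to the Coptic calendar gives 21 Paopi 505 AM.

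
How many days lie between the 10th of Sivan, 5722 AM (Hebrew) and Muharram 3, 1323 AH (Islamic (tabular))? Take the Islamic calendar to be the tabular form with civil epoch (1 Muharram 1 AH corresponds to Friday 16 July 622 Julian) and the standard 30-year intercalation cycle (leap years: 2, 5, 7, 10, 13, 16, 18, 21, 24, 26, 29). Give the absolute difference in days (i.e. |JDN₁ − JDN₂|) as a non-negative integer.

20913

First date → JDN 2437828; second date → JDN 2416915.
The interval is |2437828 − 2416915| = 20913 days.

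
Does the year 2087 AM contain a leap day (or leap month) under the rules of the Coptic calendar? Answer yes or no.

yes

2087 mod 4 = 3; in the Coptic calendar a year is leap when year mod 4 = 3, so it is a leap year.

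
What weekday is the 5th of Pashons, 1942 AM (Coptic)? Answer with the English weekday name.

Monday

Equivalently 15 May 2226 Gregorian, JDN 2534224.
2534224 ≡ 0 (mod 7); counting from Monday = 0 gives Monday.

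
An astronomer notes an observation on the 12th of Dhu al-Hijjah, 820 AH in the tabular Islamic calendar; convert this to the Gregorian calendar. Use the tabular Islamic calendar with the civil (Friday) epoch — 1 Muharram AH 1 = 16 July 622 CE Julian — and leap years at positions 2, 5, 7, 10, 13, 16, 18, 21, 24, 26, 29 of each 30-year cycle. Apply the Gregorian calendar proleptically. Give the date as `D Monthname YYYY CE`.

29 January 1418 CE

Julian Day Number of the source date = 2239002.
Converting JDN 2239002 to the Gregorian calendar gives 29 January 1418 CE.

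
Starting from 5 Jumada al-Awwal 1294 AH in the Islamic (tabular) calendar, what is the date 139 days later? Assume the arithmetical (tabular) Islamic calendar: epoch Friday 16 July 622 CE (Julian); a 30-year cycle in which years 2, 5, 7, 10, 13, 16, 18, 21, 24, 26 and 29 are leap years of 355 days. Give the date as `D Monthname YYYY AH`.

26 Ramadan 1294 AH

The starting date is JDN 2406758; 2406758 + 139 = 2406897.
JDN 2406897 corresponds to 26 Ramadan 1294 AH.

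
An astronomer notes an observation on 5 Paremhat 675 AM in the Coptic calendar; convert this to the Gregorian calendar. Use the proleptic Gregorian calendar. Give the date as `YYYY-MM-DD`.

Julian Day Number of the source date = 2071392.
Converting JDN 2071392 to the Gregorian calendar gives 6 March 959 CE.

0959-03-06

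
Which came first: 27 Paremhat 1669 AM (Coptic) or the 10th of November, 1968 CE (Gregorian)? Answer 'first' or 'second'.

first

The two dates have Julian Day Numbers 2434473 and 2440171 respectively.
Since 2434473 < 2440171, the first date comes first.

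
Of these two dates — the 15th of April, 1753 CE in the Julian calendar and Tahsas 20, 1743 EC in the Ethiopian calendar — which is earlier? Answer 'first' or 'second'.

second

Converting both to JDN: 2361446 vs 2360595; the smaller is the second.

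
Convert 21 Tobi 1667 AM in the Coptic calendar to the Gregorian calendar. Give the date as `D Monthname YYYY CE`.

29 January 1951 CE

Both dates share Julian Day Number 2433676; in the Gregorian calendar that is 29 January 1951 CE.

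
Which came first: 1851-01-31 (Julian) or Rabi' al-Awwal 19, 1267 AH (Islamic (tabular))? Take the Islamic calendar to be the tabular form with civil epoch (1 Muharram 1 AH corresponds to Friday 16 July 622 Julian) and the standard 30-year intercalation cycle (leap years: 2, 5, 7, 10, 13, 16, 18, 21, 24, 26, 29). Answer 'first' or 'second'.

second

The two dates have Julian Day Numbers 2397166 and 2397145 respectively.
Since 2397145 < 2397166, the second date comes first.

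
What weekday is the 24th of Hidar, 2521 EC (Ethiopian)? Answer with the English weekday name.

Tuesday

Equivalently 7 December 2528 Gregorian, JDN 2644734.
2644734 ≡ 1 (mod 7); counting from Monday = 0 gives Tuesday.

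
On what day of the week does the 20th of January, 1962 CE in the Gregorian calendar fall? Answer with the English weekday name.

Saturday

JDN 2437685 mod 7 = 5, and JDN 0 was a Monday, so this is a Saturday.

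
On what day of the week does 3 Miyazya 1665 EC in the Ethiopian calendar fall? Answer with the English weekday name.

Equivalently 8 April 1673 Gregorian, JDN 2332209.
2332209 ≡ 5 (mod 7); counting from Monday = 0 gives Saturday.

Saturday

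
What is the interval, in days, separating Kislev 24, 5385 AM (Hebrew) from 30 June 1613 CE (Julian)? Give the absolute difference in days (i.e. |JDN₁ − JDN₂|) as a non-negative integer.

JDN of the first date = 2314553.
JDN of the second date = 2310387.
|2310387 − 2314553| = 4166.

4166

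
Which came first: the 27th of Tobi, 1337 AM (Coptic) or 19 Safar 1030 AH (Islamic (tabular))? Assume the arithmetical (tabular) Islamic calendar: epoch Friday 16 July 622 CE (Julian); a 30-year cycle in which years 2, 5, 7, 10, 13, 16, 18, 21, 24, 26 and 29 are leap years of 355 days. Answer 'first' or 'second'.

Converting both to JDN: 2313150 vs 2313131; the smaller is the second.

second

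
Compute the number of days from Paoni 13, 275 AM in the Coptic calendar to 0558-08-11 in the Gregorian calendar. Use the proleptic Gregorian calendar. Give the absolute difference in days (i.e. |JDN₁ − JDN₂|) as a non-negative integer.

302

First date → JDN 1925390; second date → JDN 1925088.
The interval is |1925390 − 1925088| = 302 days.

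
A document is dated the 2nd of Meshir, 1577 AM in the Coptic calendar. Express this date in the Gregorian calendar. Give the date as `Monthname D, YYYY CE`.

Julian Day Number of the source date = 2400815.
Converting JDN 2400815 to the Gregorian calendar gives 8 February 1861 CE.

February 8, 1861 CE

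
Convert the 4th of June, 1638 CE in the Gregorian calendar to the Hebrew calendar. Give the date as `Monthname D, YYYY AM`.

Sivan 22, 5398 AM

Julian Day Number of the source date = 2319482.
Converting JDN 2319482 to the Hebrew calendar gives 22 Sivan 5398 AM.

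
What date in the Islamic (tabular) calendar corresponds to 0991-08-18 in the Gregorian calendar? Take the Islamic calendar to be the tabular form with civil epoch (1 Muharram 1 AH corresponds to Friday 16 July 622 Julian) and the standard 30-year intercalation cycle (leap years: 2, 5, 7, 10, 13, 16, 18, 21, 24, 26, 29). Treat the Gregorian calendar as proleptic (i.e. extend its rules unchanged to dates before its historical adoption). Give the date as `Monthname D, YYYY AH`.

Jumada al-Awwal 29, 381 AH

Both dates share Julian Day Number 2083245; in the tabular Islamic calendar that is 29 Jumada al-Awwal 381 AH.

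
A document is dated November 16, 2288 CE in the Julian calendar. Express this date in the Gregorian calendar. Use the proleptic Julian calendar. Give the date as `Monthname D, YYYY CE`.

At this point the Julian calendar is 15 days behind the Gregorian.
16 November 2288 Julian + 15 days → 1 December 2288 Gregorian.

December 1, 2288 CE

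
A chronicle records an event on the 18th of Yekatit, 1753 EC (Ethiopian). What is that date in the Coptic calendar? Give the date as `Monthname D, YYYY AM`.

Meshir 18, 1477 AM

Both dates share Julian Day Number 2364306; in the Coptic calendar that is 18 Meshir 1477 AM.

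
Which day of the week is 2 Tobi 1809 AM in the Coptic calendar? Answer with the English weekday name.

Saturday

In the Gregorian calendar this is 10 January 2093 (JDN 2485523).
JDN 2485523 mod 7 = 5, and JDN 0 was a Monday, so this is a Saturday.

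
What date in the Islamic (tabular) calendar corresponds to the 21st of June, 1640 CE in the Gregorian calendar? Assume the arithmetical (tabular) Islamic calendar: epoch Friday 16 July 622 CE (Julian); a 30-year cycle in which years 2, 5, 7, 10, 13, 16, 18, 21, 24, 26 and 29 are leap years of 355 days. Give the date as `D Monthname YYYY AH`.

1 Rabi' al-Awwal 1050 AH

Julian Day Number of the source date = 2320230.
Converting JDN 2320230 to the tabular Islamic calendar gives 1 Rabi' al-Awwal 1050 AH.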